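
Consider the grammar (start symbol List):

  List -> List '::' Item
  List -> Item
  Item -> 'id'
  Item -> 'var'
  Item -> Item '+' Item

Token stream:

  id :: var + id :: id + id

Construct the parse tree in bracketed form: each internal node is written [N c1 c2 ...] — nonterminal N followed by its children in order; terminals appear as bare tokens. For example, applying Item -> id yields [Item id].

List
List :: Item
List :: Item :: Item
Item :: Item :: Item
id :: Item :: Item
id :: Item + Item :: Item
id :: var + Item :: Item
id :: var + id :: Item
id :: var + id :: Item + Item
id :: var + id :: id + Item
id :: var + id :: id + id

[List [List [List [Item id]] :: [Item [Item var] + [Item id]]] :: [Item [Item id] + [Item id]]]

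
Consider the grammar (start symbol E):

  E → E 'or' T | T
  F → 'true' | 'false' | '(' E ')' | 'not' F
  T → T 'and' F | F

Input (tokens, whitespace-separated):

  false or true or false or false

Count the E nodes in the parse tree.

4

[E [E [E [E [T [F false]]] or [T [F true]]] or [T [F false]]] or [T [F false]]]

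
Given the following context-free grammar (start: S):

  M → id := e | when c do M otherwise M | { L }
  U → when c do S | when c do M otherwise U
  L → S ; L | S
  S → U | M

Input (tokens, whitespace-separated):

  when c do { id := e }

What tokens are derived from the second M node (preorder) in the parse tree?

[S [U when c do [S [M { [L [S [M id := e]]] }]]]]

id := e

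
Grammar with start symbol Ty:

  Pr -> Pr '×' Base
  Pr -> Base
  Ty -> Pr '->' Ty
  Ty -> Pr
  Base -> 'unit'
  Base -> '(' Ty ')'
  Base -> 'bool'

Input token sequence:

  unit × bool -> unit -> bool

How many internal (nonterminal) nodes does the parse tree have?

11

[Ty [Pr [Pr [Base unit]] × [Base bool]] -> [Ty [Pr [Base unit]] -> [Ty [Pr [Base bool]]]]]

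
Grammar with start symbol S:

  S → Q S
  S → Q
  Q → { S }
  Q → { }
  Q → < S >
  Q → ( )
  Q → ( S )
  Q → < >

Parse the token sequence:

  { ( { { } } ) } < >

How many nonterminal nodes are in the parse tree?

10

[S [Q { [S [Q ( [S [Q { [S [Q { }]] }]] )]] }] [S [Q < >]]]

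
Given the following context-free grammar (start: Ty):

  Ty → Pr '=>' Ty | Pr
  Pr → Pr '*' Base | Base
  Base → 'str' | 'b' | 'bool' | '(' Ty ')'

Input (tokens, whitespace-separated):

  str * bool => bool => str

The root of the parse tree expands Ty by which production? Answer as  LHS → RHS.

[Ty [Pr [Pr [Base str]] * [Base bool]] => [Ty [Pr [Base bool]] => [Ty [Pr [Base str]]]]]

Ty → Pr '=>' Ty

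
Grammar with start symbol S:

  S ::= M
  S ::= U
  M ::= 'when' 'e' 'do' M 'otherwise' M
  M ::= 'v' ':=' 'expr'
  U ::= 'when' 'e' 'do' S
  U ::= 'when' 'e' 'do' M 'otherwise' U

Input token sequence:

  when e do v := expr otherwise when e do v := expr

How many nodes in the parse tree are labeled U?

[S [U when e do [M v := expr] otherwise [U when e do [S [M v := expr]]]]]

2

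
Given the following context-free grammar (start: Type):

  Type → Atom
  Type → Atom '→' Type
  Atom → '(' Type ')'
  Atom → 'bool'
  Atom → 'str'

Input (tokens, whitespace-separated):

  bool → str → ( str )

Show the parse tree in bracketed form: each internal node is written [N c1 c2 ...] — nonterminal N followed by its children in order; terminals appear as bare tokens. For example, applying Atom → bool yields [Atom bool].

Type
Atom → Type
bool → Type
bool → Atom → Type
bool → str → Type
bool → str → Atom
bool → str → ( Type )
bool → str → ( Atom )
bool → str → ( str )

[Type [Atom bool] → [Type [Atom str] → [Type [Atom ( [Type [Atom str]] )]]]]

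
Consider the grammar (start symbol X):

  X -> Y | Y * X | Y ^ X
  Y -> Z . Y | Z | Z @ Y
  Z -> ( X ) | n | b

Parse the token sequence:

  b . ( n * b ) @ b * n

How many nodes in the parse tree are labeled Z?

6

[X [Y [Z b] . [Y [Z ( [X [Y [Z n]] * [X [Y [Z b]]]] )] @ [Y [Z b]]]] * [X [Y [Z n]]]]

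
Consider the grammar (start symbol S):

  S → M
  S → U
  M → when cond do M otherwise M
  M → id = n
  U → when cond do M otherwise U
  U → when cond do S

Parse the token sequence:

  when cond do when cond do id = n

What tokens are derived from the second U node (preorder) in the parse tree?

[S [U when cond do [S [U when cond do [S [M id = n]]]]]]

when cond do id = n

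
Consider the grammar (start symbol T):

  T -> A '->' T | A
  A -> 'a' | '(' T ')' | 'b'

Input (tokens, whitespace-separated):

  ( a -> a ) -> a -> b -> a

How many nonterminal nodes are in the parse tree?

[T [A ( [T [A a] -> [T [A a]]] )] -> [T [A a] -> [T [A b] -> [T [A a]]]]]

12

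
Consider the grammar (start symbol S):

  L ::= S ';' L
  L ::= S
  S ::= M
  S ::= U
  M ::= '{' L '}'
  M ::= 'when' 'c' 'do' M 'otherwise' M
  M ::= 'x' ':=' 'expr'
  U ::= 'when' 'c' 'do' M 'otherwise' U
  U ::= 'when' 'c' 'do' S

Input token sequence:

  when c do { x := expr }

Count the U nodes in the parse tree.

[S [U when c do [S [M { [L [S [M x := expr]]] }]]]]

1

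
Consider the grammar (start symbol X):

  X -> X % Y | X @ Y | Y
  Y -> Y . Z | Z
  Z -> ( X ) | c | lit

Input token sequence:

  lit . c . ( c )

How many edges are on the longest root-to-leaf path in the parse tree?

[X [Y [Y [Y [Z lit]] . [Z c]] . [Z ( [X [Y [Z c]]] )]]]

6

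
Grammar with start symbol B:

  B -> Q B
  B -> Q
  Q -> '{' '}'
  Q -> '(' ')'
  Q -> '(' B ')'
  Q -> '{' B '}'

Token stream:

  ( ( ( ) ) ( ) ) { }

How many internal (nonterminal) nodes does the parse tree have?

10

[B [Q ( [B [Q ( [B [Q ( )]] )] [B [Q ( )]]] )] [B [Q { }]]]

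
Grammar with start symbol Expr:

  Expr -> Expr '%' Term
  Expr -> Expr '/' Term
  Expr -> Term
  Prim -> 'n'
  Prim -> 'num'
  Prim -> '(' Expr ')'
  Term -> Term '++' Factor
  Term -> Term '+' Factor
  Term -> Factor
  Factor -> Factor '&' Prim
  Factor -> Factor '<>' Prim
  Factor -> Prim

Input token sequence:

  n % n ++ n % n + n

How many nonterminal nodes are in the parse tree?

[Expr [Expr [Expr [Term [Factor [Prim n]]]] % [Term [Term [Factor [Prim n]]] ++ [Factor [Prim n]]]] % [Term [Term [Factor [Prim n]]] + [Factor [Prim n]]]]

18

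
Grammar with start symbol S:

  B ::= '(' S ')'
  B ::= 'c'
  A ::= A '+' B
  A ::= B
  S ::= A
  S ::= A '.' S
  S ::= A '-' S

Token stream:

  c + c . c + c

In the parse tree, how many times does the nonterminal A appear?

[S [A [A [B c]] + [B c]] . [S [A [A [B c]] + [B c]]]]

4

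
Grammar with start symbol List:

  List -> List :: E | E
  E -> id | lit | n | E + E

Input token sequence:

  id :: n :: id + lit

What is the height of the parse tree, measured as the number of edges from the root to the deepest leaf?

4

[List [List [List [E id]] :: [E n]] :: [E [E id] + [E lit]]]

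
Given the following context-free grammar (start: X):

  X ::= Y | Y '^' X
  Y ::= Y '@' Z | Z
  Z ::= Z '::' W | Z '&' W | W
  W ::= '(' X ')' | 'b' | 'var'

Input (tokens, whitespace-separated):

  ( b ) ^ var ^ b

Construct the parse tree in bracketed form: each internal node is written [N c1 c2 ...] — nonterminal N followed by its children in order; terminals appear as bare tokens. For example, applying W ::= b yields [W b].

[X [Y [Z [W ( [X [Y [Z [W b]]]] )]]] ^ [X [Y [Z [W var]]] ^ [X [Y [Z [W b]]]]]]

X
Y ^ X
Z ^ X
W ^ X
( X ) ^ X
( Y ) ^ X
( Z ) ^ X
( W ) ^ X
( b ) ^ X
( b ) ^ Y ^ X
( b ) ^ Z ^ X
( b ) ^ W ^ X
( b ) ^ var ^ X
( b ) ^ var ^ Y
( b ) ^ var ^ Z
( b ) ^ var ^ W
( b ) ^ var ^ b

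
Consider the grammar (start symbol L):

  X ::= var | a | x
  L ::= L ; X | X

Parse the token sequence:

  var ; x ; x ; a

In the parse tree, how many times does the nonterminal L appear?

[L [L [L [L [X var]] ; [X x]] ; [X x]] ; [X a]]

4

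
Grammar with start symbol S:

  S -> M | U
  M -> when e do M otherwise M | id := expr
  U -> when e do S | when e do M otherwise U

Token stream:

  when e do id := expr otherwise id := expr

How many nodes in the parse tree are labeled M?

3

[S [M when e do [M id := expr] otherwise [M id := expr]]]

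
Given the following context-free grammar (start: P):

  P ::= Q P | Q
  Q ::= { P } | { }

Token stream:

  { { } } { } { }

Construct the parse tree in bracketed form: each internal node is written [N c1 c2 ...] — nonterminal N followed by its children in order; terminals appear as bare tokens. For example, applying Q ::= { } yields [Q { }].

P
Q P
{ P } P
{ Q } P
{ { } } P
{ { } } Q P
{ { } } { } P
{ { } } { } Q
{ { } } { } { }

[P [Q { [P [Q { }]] }] [P [Q { }] [P [Q { }]]]]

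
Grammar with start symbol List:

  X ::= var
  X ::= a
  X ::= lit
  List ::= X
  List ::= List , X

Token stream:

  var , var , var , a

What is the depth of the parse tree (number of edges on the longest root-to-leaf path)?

[List [List [List [List [X var]] , [X var]] , [X var]] , [X a]]

5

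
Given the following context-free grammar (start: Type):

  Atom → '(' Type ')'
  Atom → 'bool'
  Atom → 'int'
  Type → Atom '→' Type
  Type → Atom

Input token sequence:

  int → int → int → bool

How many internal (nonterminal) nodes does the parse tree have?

8

[Type [Atom int] → [Type [Atom int] → [Type [Atom int] → [Type [Atom bool]]]]]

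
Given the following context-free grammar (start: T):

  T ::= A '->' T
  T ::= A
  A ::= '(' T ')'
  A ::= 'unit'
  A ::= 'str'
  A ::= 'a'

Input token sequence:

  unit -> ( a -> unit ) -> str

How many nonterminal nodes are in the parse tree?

[T [A unit] -> [T [A ( [T [A a] -> [T [A unit]]] )] -> [T [A str]]]]

10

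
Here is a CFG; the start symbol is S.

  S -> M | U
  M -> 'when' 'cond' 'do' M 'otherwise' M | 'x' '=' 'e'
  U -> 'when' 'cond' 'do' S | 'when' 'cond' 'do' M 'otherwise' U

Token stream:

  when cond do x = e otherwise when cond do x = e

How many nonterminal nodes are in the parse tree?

[S [U when cond do [M x = e] otherwise [U when cond do [S [M x = e]]]]]

6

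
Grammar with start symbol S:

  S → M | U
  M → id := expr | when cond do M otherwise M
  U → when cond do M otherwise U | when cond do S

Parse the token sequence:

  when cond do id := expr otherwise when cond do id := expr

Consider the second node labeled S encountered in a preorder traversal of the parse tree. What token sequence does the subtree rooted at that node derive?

[S [U when cond do [M id := expr] otherwise [U when cond do [S [M id := expr]]]]]

id := expr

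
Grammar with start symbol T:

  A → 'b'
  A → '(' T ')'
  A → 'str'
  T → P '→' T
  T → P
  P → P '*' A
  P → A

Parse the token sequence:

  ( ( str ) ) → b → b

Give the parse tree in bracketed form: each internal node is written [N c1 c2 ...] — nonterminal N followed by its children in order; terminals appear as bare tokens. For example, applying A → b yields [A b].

[T [P [A ( [T [P [A ( [T [P [A str]]] )]]] )]] → [T [P [A b]] → [T [P [A b]]]]]

T
P → T
A → T
( T ) → T
( P ) → T
( A ) → T
( ( T ) ) → T
( ( P ) ) → T
( ( A ) ) → T
( ( str ) ) → T
( ( str ) ) → P → T
( ( str ) ) → A → T
( ( str ) ) → b → T
( ( str ) ) → b → P
( ( str ) ) → b → A
( ( str ) ) → b → b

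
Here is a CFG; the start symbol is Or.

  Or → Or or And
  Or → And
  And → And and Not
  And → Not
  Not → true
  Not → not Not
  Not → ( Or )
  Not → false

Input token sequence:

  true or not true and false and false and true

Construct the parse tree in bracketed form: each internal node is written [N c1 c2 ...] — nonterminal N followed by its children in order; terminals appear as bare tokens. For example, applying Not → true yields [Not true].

[Or [Or [And [Not true]]] or [And [And [And [And [Not not [Not true]]] and [Not false]] and [Not false]] and [Not true]]]

Or
Or or And
And or And
Not or And
true or And
true or And and Not
true or And and Not and Not
true or And and Not and Not and Not
true or Not and Not and Not and Not
true or not Not and Not and Not and Not
true or not true and Not and Not and Not
true or not true and false and Not and Not
true or not true and false and false and Not
true or not true and false and false and true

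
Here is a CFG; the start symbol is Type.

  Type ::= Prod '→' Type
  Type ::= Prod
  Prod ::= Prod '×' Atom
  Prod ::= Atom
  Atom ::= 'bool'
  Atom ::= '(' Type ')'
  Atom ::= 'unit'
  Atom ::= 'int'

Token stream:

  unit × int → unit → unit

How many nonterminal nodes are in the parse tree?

[Type [Prod [Prod [Atom unit]] × [Atom int]] → [Type [Prod [Atom unit]] → [Type [Prod [Atom unit]]]]]

11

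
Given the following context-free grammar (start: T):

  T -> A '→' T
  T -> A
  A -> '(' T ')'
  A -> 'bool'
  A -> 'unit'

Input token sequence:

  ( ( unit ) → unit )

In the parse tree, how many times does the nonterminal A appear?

4

[T [A ( [T [A ( [T [A unit]] )] → [T [A unit]]] )]]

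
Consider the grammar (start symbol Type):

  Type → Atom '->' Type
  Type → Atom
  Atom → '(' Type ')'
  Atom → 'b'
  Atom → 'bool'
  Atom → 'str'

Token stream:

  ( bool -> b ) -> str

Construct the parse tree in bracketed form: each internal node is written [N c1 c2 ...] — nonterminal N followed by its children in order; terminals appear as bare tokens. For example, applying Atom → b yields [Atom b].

Type
Atom -> Type
( Type ) -> Type
( Atom -> Type ) -> Type
( bool -> Type ) -> Type
( bool -> Atom ) -> Type
( bool -> b ) -> Type
( bool -> b ) -> Atom
( bool -> b ) -> str

[Type [Atom ( [Type [Atom bool] -> [Type [Atom b]]] )] -> [Type [Atom str]]]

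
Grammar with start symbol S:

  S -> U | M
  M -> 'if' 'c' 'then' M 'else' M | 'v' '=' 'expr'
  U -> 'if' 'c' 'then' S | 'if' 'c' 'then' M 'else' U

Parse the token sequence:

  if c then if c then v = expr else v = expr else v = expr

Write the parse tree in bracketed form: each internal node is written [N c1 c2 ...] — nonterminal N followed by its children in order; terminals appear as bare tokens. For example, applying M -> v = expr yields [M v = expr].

[S [M if c then [M if c then [M v = expr] else [M v = expr]] else [M v = expr]]]

S
M
if c then M else M
if c then if c then M else M else M
if c then if c then v = expr else M else M
if c then if c then v = expr else v = expr else M
if c then if c then v = expr else v = expr else v = expr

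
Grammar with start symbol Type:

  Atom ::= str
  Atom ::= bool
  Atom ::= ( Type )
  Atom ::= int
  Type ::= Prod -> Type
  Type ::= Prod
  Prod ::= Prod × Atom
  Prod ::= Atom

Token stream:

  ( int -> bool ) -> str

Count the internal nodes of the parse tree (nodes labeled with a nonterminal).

[Type [Prod [Atom ( [Type [Prod [Atom int]] -> [Type [Prod [Atom bool]]]] )]] -> [Type [Prod [Atom str]]]]

12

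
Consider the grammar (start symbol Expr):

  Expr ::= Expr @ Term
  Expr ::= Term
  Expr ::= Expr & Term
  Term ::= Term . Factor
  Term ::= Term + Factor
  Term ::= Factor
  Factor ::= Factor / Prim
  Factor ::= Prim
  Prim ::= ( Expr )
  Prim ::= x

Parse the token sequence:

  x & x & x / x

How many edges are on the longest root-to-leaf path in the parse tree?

[Expr [Expr [Expr [Term [Factor [Prim x]]]] & [Term [Factor [Prim x]]]] & [Term [Factor [Factor [Prim x]] / [Prim x]]]]

6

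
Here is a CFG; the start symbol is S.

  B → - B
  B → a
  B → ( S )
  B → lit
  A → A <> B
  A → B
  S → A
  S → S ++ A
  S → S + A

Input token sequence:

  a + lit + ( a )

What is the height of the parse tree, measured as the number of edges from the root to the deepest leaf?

6

[S [S [S [A [B a]]] + [A [B lit]]] + [A [B ( [S [A [B a]]] )]]]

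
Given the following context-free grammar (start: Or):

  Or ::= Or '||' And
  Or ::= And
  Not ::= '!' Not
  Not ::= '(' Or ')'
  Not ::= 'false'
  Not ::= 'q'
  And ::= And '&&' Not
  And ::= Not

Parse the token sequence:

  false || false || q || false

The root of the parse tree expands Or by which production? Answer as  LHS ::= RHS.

[Or [Or [Or [Or [And [Not false]]] || [And [Not false]]] || [And [Not q]]] || [And [Not false]]]

Or ::= Or '||' And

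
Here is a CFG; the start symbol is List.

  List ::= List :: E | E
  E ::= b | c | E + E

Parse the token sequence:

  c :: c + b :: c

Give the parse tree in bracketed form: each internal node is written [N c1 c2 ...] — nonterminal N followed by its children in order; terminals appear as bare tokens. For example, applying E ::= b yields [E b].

List
List :: E
List :: E :: E
E :: E :: E
c :: E :: E
c :: E + E :: E
c :: c + E :: E
c :: c + b :: E
c :: c + b :: c

[List [List [List [E c]] :: [E [E c] + [E b]]] :: [E c]]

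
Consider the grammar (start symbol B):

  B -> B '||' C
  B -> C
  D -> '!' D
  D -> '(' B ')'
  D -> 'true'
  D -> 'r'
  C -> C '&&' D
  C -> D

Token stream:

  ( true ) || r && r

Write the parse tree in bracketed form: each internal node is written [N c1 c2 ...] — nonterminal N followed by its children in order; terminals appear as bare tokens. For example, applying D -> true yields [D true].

[B [B [C [D ( [B [C [D true]]] )]]] || [C [C [D r]] && [D r]]]

B
B || C
C || C
D || C
( B ) || C
( C ) || C
( D ) || C
( true ) || C
( true ) || C && D
( true ) || D && D
( true ) || r && D
( true ) || r && r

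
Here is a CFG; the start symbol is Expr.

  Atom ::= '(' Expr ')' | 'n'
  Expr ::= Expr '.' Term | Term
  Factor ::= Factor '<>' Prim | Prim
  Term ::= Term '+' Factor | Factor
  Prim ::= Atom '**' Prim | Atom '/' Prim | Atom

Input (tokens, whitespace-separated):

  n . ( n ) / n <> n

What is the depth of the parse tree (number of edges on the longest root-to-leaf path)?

[Expr [Expr [Term [Factor [Prim [Atom n]]]]] . [Term [Factor [Factor [Prim [Atom ( [Expr [Term [Factor [Prim [Atom n]]]]] )] / [Prim [Atom n]]]] <> [Prim [Atom n]]]]]

11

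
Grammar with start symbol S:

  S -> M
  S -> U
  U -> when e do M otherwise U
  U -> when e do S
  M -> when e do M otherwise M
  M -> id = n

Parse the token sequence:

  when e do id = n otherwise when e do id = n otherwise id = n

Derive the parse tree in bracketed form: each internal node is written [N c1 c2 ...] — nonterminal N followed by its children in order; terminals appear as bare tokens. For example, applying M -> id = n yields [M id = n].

S
M
when e do M otherwise M
when e do id = n otherwise M
when e do id = n otherwise when e do M otherwise M
when e do id = n otherwise when e do id = n otherwise M
when e do id = n otherwise when e do id = n otherwise id = n

[S [M when e do [M id = n] otherwise [M when e do [M id = n] otherwise [M id = n]]]]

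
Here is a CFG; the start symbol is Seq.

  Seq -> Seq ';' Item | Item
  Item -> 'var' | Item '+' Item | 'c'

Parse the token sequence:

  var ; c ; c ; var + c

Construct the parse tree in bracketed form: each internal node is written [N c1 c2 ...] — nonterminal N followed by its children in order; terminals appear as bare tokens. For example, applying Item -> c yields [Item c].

[Seq [Seq [Seq [Seq [Item var]] ; [Item c]] ; [Item c]] ; [Item [Item var] + [Item c]]]

Seq
Seq ; Item
Seq ; Item ; Item
Seq ; Item ; Item ; Item
Item ; Item ; Item ; Item
var ; Item ; Item ; Item
var ; c ; Item ; Item
var ; c ; c ; Item
var ; c ; c ; Item + Item
var ; c ; c ; var + Item
var ; c ; c ; var + c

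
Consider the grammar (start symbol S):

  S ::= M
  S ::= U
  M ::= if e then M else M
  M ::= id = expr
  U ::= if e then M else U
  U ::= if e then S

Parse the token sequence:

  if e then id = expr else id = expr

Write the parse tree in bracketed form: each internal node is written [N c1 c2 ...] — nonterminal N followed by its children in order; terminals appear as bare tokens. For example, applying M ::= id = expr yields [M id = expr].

S
M
if e then M else M
if e then id = expr else M
if e then id = expr else id = expr

[S [M if e then [M id = expr] else [M id = expr]]]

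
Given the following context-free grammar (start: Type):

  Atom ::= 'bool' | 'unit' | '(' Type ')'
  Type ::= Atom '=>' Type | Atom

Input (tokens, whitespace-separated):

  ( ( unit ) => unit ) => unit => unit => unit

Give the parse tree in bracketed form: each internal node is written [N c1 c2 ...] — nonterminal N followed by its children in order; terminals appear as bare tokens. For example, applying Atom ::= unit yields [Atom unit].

[Type [Atom ( [Type [Atom ( [Type [Atom unit]] )] => [Type [Atom unit]]] )] => [Type [Atom unit] => [Type [Atom unit] => [Type [Atom unit]]]]]

Type
Atom => Type
( Type ) => Type
( Atom => Type ) => Type
( ( Type ) => Type ) => Type
( ( Atom ) => Type ) => Type
( ( unit ) => Type ) => Type
( ( unit ) => Atom ) => Type
( ( unit ) => unit ) => Type
( ( unit ) => unit ) => Atom => Type
( ( unit ) => unit ) => unit => Type
( ( unit ) => unit ) => unit => Atom => Type
( ( unit ) => unit ) => unit => unit => Type
( ( unit ) => unit ) => unit => unit => Atom
( ( unit ) => unit ) => unit => unit => unit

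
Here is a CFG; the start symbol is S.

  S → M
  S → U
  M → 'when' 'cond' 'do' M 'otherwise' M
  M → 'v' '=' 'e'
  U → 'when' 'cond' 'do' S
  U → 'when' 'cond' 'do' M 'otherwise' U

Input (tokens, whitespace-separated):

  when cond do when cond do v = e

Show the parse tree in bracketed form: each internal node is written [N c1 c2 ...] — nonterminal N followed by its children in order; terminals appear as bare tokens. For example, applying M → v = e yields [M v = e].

S
U
when cond do S
when cond do U
when cond do when cond do S
when cond do when cond do M
when cond do when cond do v = e

[S [U when cond do [S [U when cond do [S [M v = e]]]]]]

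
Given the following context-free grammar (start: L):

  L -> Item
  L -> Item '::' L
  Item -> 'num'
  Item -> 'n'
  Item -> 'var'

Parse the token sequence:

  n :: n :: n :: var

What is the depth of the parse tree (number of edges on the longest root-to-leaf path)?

5

[L [Item n] :: [L [Item n] :: [L [Item n] :: [L [Item var]]]]]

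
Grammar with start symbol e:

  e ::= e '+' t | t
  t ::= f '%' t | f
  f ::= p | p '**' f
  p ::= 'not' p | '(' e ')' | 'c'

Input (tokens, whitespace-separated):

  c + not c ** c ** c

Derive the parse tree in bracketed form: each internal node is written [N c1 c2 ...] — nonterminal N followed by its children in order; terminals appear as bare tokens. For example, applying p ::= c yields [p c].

[e [e [t [f [p c]]]] + [t [f [p not [p c]] ** [f [p c] ** [f [p c]]]]]]

e
e + t
t + t
f + t
p + t
c + t
c + f
c + p ** f
c + not p ** f
c + not c ** f
c + not c ** p ** f
c + not c ** c ** f
c + not c ** c ** p
c + not c ** c ** c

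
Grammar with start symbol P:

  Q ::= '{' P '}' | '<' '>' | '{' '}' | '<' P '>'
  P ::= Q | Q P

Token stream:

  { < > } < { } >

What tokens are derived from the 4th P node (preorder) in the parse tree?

{ }

[P [Q { [P [Q < >]] }] [P [Q < [P [Q { }]] >]]]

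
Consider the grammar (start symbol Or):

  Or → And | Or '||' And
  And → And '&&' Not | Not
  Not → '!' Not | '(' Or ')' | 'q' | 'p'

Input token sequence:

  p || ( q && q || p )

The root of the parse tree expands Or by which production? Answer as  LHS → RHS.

[Or [Or [And [Not p]]] || [And [Not ( [Or [Or [And [And [Not q]] && [Not q]]] || [And [Not p]]] )]]]

Or → Or '||' And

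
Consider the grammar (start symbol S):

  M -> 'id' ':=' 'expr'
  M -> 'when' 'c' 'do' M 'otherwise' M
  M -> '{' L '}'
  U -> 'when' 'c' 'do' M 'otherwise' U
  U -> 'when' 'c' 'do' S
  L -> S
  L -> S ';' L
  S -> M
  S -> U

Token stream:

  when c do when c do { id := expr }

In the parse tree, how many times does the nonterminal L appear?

1

[S [U when c do [S [U when c do [S [M { [L [S [M id := expr]]] }]]]]]]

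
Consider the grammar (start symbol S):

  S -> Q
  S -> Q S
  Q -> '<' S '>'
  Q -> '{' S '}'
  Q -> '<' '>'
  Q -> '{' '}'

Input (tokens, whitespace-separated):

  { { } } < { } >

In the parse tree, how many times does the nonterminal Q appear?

4

[S [Q { [S [Q { }]] }] [S [Q < [S [Q { }]] >]]]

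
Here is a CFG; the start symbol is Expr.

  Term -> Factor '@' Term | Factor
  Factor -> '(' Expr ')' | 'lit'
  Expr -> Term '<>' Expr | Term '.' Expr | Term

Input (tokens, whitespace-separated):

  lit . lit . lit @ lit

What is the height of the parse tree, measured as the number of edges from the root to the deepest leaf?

[Expr [Term [Factor lit]] . [Expr [Term [Factor lit]] . [Expr [Term [Factor lit] @ [Term [Factor lit]]]]]]

6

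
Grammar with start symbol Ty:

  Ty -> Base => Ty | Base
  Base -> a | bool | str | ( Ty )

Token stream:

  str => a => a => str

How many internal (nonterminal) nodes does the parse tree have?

8

[Ty [Base str] => [Ty [Base a] => [Ty [Base a] => [Ty [Base str]]]]]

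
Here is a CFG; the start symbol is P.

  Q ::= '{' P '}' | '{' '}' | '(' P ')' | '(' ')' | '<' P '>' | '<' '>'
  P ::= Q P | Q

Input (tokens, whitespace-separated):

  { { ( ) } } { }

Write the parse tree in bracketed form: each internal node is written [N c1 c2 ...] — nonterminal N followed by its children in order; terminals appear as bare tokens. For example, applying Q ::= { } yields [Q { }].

P
Q P
{ P } P
{ Q } P
{ { P } } P
{ { Q } } P
{ { ( ) } } P
{ { ( ) } } Q
{ { ( ) } } { }

[P [Q { [P [Q { [P [Q ( )]] }]] }] [P [Q { }]]]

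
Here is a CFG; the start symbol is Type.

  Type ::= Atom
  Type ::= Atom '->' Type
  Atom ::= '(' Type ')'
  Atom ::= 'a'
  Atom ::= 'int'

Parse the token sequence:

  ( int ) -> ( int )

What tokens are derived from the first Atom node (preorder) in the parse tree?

[Type [Atom ( [Type [Atom int]] )] -> [Type [Atom ( [Type [Atom int]] )]]]

( int )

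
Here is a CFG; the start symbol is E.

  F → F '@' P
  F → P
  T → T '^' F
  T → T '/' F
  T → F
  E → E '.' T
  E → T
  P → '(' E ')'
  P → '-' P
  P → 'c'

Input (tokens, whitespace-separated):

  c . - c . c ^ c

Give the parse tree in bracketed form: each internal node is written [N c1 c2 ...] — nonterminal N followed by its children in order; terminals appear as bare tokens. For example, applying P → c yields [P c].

[E [E [E [T [F [P c]]]] . [T [F [P - [P c]]]]] . [T [T [F [P c]]] ^ [F [P c]]]]

E
E . T
E . T . T
T . T . T
F . T . T
P . T . T
c . T . T
c . F . T
c . P . T
c . - P . T
c . - c . T
c . - c . T ^ F
c . - c . F ^ F
c . - c . P ^ F
c . - c . c ^ F
c . - c . c ^ P
c . - c . c ^ c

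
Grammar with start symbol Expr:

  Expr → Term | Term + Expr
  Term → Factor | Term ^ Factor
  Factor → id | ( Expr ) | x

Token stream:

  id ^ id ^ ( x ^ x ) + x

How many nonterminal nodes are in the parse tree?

[Expr [Term [Term [Term [Factor id]] ^ [Factor id]] ^ [Factor ( [Expr [Term [Term [Factor x]] ^ [Factor x]]] )]] + [Expr [Term [Factor x]]]]

15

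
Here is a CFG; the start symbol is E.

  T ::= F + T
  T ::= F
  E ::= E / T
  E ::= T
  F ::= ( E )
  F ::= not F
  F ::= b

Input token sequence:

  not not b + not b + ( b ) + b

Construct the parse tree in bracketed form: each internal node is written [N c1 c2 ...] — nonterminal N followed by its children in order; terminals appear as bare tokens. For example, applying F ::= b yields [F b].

E
T
F + T
not F + T
not not F + T
not not b + T
not not b + F + T
not not b + not F + T
not not b + not b + T
not not b + not b + F + T
not not b + not b + ( E ) + T
not not b + not b + ( T ) + T
not not b + not b + ( F ) + T
not not b + not b + ( b ) + T
not not b + not b + ( b ) + F
not not b + not b + ( b ) + b

[E [T [F not [F not [F b]]] + [T [F not [F b]] + [T [F ( [E [T [F b]]] )] + [T [F b]]]]]]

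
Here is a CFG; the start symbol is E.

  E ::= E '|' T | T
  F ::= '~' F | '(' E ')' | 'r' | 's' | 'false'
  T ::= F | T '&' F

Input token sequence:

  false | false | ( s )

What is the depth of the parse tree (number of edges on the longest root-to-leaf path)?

6

[E [E [E [T [F false]]] | [T [F false]]] | [T [F ( [E [T [F s]]] )]]]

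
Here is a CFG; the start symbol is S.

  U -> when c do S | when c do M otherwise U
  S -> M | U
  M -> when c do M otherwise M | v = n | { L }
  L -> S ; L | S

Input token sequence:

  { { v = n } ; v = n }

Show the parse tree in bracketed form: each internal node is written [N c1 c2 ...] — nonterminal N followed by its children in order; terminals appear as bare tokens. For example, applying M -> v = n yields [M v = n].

[S [M { [L [S [M { [L [S [M v = n]]] }]] ; [L [S [M v = n]]]] }]]

S
M
{ L }
{ S ; L }
{ M ; L }
{ { L } ; L }
{ { S } ; L }
{ { M } ; L }
{ { v = n } ; L }
{ { v = n } ; S }
{ { v = n } ; M }
{ { v = n } ; v = n }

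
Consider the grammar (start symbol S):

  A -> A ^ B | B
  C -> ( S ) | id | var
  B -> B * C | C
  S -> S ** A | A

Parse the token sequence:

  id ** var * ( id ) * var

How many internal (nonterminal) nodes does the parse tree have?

[S [S [A [B [C id]]]] ** [A [B [B [B [C var]] * [C ( [S [A [B [C id]]]] )]] * [C var]]]]

16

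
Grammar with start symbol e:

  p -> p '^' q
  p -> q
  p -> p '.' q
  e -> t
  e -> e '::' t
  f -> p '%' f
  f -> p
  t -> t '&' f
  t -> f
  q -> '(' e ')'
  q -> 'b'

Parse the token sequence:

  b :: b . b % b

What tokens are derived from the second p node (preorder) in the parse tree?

[e [e [t [f [p [q b]]]]] :: [t [f [p [p [q b]] . [q b]] % [f [p [q b]]]]]]

b . b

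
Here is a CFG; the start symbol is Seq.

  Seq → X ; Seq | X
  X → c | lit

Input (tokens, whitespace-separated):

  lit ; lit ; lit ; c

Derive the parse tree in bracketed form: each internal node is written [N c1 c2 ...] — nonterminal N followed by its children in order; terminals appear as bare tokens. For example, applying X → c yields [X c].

[Seq [X lit] ; [Seq [X lit] ; [Seq [X lit] ; [Seq [X c]]]]]

Seq
X ; Seq
lit ; Seq
lit ; X ; Seq
lit ; lit ; Seq
lit ; lit ; X ; Seq
lit ; lit ; lit ; Seq
lit ; lit ; lit ; X
lit ; lit ; lit ; c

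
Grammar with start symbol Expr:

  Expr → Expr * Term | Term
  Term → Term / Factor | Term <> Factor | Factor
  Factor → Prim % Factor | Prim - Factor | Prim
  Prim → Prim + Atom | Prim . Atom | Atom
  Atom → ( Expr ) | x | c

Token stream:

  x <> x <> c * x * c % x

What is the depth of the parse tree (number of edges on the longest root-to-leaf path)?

[Expr [Expr [Expr [Term [Term [Term [Factor [Prim [Atom x]]]] <> [Factor [Prim [Atom x]]]] <> [Factor [Prim [Atom c]]]]] * [Term [Factor [Prim [Atom x]]]]] * [Term [Factor [Prim [Atom c]] % [Factor [Prim [Atom x]]]]]]

9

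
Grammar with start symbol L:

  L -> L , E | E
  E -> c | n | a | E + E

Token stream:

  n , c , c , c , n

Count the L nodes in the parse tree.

5

[L [L [L [L [L [E n]] , [E c]] , [E c]] , [E c]] , [E n]]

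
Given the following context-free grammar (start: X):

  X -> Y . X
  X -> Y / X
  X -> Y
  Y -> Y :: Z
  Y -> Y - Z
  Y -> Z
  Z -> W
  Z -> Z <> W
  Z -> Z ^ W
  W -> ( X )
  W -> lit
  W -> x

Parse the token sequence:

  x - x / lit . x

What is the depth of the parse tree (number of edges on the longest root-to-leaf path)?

6

[X [Y [Y [Z [W x]]] - [Z [W x]]] / [X [Y [Z [W lit]]] . [X [Y [Z [W x]]]]]]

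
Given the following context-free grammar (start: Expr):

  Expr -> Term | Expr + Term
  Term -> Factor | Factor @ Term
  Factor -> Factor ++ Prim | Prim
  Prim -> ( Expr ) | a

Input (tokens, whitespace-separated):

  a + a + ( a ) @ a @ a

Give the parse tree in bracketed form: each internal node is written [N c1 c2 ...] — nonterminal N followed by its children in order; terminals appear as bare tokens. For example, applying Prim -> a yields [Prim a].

Expr
Expr + Term
Expr + Term + Term
Term + Term + Term
Factor + Term + Term
Prim + Term + Term
a + Term + Term
a + Factor + Term
a + Prim + Term
a + a + Term
a + a + Factor @ Term
a + a + Prim @ Term
a + a + ( Expr ) @ Term
a + a + ( Term ) @ Term
a + a + ( Factor ) @ Term
a + a + ( Prim ) @ Term
a + a + ( a ) @ Term
a + a + ( a ) @ Factor @ Term
a + a + ( a ) @ Prim @ Term
a + a + ( a ) @ a @ Term
a + a + ( a ) @ a @ Factor
a + a + ( a ) @ a @ Prim
a + a + ( a ) @ a @ a

[Expr [Expr [Expr [Term [Factor [Prim a]]]] + [Term [Factor [Prim a]]]] + [Term [Factor [Prim ( [Expr [Term [Factor [Prim a]]]] )]] @ [Term [Factor [Prim a]] @ [Term [Factor [Prim a]]]]]]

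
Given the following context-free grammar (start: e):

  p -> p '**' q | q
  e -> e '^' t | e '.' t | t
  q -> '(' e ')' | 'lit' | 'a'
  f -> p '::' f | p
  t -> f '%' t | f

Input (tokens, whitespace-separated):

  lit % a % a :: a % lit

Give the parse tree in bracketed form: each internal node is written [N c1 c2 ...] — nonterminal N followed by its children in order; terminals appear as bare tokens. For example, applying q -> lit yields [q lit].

[e [t [f [p [q lit]]] % [t [f [p [q a]]] % [t [f [p [q a]] :: [f [p [q a]]]] % [t [f [p [q lit]]]]]]]]

e
t
f % t
p % t
q % t
lit % t
lit % f % t
lit % p % t
lit % q % t
lit % a % t
lit % a % f % t
lit % a % p :: f % t
lit % a % q :: f % t
lit % a % a :: f % t
lit % a % a :: p % t
lit % a % a :: q % t
lit % a % a :: a % t
lit % a % a :: a % f
lit % a % a :: a % p
lit % a % a :: a % q
lit % a % a :: a % lit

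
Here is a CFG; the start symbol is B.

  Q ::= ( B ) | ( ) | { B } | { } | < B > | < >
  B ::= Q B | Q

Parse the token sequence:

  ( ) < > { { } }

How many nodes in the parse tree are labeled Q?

4

[B [Q ( )] [B [Q < >] [B [Q { [B [Q { }]] }]]]]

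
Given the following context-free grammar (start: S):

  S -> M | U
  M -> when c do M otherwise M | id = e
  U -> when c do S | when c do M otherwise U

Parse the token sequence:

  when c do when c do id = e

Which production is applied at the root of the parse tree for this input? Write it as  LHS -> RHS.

[S [U when c do [S [U when c do [S [M id = e]]]]]]

S -> U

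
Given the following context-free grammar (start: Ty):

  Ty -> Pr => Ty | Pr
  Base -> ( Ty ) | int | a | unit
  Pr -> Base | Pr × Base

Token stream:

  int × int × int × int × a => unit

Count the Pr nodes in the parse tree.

6

[Ty [Pr [Pr [Pr [Pr [Pr [Base int]] × [Base int]] × [Base int]] × [Base int]] × [Base a]] => [Ty [Pr [Base unit]]]]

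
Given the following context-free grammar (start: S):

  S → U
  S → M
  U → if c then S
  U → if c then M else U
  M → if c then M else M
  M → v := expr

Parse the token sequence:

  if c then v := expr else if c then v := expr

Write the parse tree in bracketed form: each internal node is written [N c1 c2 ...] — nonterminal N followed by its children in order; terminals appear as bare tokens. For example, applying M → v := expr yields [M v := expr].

S
U
if c then M else U
if c then v := expr else U
if c then v := expr else if c then S
if c then v := expr else if c then M
if c then v := expr else if c then v := expr

[S [U if c then [M v := expr] else [U if c then [S [M v := expr]]]]]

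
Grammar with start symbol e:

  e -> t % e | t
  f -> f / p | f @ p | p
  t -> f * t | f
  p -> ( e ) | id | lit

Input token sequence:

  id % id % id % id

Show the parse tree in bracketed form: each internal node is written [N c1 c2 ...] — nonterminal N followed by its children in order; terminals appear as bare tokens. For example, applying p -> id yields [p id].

[e [t [f [p id]]] % [e [t [f [p id]]] % [e [t [f [p id]]] % [e [t [f [p id]]]]]]]

e
t % e
f % e
p % e
id % e
id % t % e
id % f % e
id % p % e
id % id % e
id % id % t % e
id % id % f % e
id % id % p % e
id % id % id % e
id % id % id % t
id % id % id % f
id % id % id % p
id % id % id % id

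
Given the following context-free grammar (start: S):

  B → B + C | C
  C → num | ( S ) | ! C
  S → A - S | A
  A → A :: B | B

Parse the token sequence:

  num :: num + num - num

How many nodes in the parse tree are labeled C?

4

[S [A [A [B [C num]]] :: [B [B [C num]] + [C num]]] - [S [A [B [C num]]]]]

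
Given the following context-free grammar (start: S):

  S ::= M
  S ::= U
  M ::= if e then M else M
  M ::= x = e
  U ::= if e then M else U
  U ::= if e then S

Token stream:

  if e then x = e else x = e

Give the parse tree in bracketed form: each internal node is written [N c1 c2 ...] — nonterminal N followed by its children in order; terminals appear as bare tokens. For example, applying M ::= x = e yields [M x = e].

[S [M if e then [M x = e] else [M x = e]]]

S
M
if e then M else M
if e then x = e else M
if e then x = e else x = e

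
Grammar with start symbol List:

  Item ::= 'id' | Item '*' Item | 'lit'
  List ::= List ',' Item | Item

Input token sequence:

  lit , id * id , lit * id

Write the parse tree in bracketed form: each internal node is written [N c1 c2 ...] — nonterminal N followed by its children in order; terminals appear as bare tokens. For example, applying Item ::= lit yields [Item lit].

[List [List [List [Item lit]] , [Item [Item id] * [Item id]]] , [Item [Item lit] * [Item id]]]

List
List , Item
List , Item , Item
Item , Item , Item
lit , Item , Item
lit , Item * Item , Item
lit , id * Item , Item
lit , id * id , Item
lit , id * id , Item * Item
lit , id * id , lit * Item
lit , id * id , lit * id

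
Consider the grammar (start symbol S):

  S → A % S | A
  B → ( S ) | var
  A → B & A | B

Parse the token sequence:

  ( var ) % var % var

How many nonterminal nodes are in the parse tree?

12

[S [A [B ( [S [A [B var]]] )]] % [S [A [B var]] % [S [A [B var]]]]]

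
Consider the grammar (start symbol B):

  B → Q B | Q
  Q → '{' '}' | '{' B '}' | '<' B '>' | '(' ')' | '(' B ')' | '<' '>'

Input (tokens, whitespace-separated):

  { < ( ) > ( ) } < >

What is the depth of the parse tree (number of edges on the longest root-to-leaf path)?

6

[B [Q { [B [Q < [B [Q ( )]] >] [B [Q ( )]]] }] [B [Q < >]]]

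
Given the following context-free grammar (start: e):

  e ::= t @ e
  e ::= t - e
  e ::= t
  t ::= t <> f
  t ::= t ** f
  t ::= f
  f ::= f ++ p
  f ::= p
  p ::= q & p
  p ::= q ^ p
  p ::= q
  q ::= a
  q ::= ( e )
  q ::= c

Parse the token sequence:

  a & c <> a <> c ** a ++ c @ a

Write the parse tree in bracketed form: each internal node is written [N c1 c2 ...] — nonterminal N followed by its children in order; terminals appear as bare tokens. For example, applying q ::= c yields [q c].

[e [t [t [t [t [f [p [q a] & [p [q c]]]]] <> [f [p [q a]]]] <> [f [p [q c]]]] ** [f [f [p [q a]]] ++ [p [q c]]]] @ [e [t [f [p [q a]]]]]]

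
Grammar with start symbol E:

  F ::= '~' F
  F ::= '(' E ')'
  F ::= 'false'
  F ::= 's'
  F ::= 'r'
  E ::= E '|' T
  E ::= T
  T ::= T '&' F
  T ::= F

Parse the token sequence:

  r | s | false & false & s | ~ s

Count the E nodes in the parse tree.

[E [E [E [E [T [F r]]] | [T [F s]]] | [T [T [T [F false]] & [F false]] & [F s]]] | [T [F ~ [F s]]]]

4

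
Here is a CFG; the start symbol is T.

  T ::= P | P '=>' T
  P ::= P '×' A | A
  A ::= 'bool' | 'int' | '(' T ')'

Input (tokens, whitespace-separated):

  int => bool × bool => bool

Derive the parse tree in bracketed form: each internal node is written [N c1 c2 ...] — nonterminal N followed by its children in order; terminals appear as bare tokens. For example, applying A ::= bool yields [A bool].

[T [P [A int]] => [T [P [P [A bool]] × [A bool]] => [T [P [A bool]]]]]

T
P => T
A => T
int => T
int => P => T
int => P × A => T
int => A × A => T
int => bool × A => T
int => bool × bool => T
int => bool × bool => P
int => bool × bool => A
int => bool × bool => bool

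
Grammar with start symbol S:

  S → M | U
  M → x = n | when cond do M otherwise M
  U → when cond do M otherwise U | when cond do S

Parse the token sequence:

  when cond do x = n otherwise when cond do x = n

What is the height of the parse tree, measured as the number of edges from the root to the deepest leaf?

[S [U when cond do [M x = n] otherwise [U when cond do [S [M x = n]]]]]

5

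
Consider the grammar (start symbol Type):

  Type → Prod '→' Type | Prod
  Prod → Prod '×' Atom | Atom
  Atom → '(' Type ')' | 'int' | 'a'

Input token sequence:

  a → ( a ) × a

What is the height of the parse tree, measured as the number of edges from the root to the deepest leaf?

8

[Type [Prod [Atom a]] → [Type [Prod [Prod [Atom ( [Type [Prod [Atom a]]] )]] × [Atom a]]]]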